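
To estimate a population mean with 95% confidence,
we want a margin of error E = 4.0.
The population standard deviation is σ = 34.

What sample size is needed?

Answer: n = 278

Derivation:
z_0.025 = 1.960
n = (z×σ/E)² = (1.960×34/4.0)²
n = 277.5556
Round up: n = 278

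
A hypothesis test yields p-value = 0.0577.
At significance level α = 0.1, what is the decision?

Compare p-value to α:
0.0577 < 0.1
Decision: reject H₀

Answer: reject H₀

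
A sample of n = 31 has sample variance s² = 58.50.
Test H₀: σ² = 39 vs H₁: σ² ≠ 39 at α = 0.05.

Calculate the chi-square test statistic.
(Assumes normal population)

Answer: χ² = 45.0000, fail to reject H₀

Derivation:
df = n - 1 = 30
χ² = (n-1)s²/σ₀² = 30×58.50/39 = 45.0000
Critical values: χ²_{0.975,30} = 16.791, χ²_{0.025,30} = 46.979
Rejection region: χ² < 16.791 or χ² > 46.979
Decision: fail to reject H₀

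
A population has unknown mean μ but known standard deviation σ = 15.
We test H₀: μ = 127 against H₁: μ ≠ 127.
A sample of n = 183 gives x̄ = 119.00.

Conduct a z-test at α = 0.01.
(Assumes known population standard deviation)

Answer: z = -7.2150, reject H₀

Derivation:
Standard error: SE = σ/√n = 15/√183 = 1.1088
z-statistic: z = (x̄ - μ₀)/SE = (119.00 - 127)/1.1088 = -7.2150
Critical value: ±2.576
p-value < 0.0001
Decision: reject H₀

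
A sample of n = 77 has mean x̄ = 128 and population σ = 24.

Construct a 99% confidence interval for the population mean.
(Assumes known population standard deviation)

Confidence level: 99%, α = 0.01
z_0.005 = 2.576
SE = σ/√n = 24/√77 = 2.7351
Margin of error = 2.576 × 2.7351 = 7.0456
CI: x̄ ± margin = 128 ± 7.0456
CI: (120.9544, 135.0456)

Answer: (120.9544, 135.0456)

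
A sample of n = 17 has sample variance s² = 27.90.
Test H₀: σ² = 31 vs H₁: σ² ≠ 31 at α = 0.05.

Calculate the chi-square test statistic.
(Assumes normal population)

Answer: χ² = 14.4000, fail to reject H₀

Derivation:
df = n - 1 = 16
χ² = (n-1)s²/σ₀² = 16×27.90/31 = 14.4000
Critical values: χ²_{0.975,16} = 6.908, χ²_{0.025,16} = 28.845
Rejection region: χ² < 6.908 or χ² > 28.845
Decision: fail to reject H₀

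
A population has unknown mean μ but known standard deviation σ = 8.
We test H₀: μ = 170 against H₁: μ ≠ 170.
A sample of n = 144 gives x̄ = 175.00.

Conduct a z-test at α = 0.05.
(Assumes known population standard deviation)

Answer: z = 7.4996, reject H₀

Derivation:
Standard error: SE = σ/√n = 8/√144 = 0.6667
z-statistic: z = (x̄ - μ₀)/SE = (175.00 - 170)/0.6667 = 7.4996
Critical value: ±1.960
p-value < 0.0001
Decision: reject H₀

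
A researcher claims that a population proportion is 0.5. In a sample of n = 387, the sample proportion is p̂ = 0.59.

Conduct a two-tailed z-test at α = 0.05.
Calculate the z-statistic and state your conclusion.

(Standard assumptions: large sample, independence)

Answer: z = 3.5411, reject H₀

Derivation:
H₀: p = 0.5, H₁: p ≠ 0.5
Standard error: SE = √(p₀(1-p₀)/n) = √(0.5×0.5/387) = 0.025416
z-statistic: z = (p̂ - p₀)/SE = (0.59 - 0.5)/0.025416 = 3.5411
Critical value: z_0.025 = ±1.960
p-value = 0.0004
Decision: reject H₀ at α = 0.05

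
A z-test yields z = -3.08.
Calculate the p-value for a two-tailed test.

Answer: p-value ≈ 0.0021

Derivation:
For z = -3.08:
p = 2×P(Z > |-3.08|) = 2×(1 - Φ(3.08)) = 0.0021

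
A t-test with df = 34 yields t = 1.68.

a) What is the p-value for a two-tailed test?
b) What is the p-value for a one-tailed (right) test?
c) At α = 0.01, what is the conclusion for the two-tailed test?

Answer: a) 0.1021, b) 0.0511, c) fail to reject H₀

Derivation:
Using t-distribution with df = 34:
a) Two-tailed: p = 2×P(T > 1.68) = 0.1021
b) One-tailed: p = P(T > 1.68) = 0.0511
c) 0.1021 ≥ 0.01, fail to reject H₀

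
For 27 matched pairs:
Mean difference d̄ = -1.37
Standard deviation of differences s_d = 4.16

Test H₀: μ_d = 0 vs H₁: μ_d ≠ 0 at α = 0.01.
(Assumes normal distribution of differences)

df = n - 1 = 26
SE = s_d/√n = 4.16/√27 = 0.8006
t = d̄/SE = -1.37/0.8006 = -1.7112
Critical value: t_{0.005,26} = ±2.779
p-value ≈ 0.0990
Decision: fail to reject H₀

Answer: t = -1.7112, fail to reject H₀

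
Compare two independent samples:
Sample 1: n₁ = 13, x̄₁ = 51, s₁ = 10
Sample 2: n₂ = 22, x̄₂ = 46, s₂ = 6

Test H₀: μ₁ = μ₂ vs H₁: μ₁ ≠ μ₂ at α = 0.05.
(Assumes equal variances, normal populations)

Pooled variance: s²_p = [12×10² + 21×6²]/(33) = 59.2727
s_p = 7.6989
SE = s_p×√(1/n₁ + 1/n₂) = 7.6989×√(1/13 + 1/22) = 2.6933
t = (x̄₁ - x̄₂)/SE = (51 - 46)/2.6933 = 1.8565
df = 33, t-critical = ±2.035
Decision: fail to reject H₀

Answer: t = 1.8565, fail to reject H₀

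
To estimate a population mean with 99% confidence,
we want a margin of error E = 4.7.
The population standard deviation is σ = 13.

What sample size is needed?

z_0.005 = 2.576
n = (z×σ/E)² = (2.576×13/4.7)²
n = 50.7671
Round up: n = 51

Answer: n = 51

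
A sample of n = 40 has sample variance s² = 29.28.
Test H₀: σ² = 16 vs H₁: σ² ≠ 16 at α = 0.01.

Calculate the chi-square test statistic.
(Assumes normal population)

df = n - 1 = 39
χ² = (n-1)s²/σ₀² = 39×29.28/16 = 71.3700
Critical values: χ²_{0.995,39} = 19.996, χ²_{0.005,39} = 65.476
Rejection region: χ² < 19.996 or χ² > 65.476
Decision: reject H₀

Answer: χ² = 71.3700, reject H₀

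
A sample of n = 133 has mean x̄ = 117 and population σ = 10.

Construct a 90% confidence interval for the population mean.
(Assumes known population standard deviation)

Confidence level: 90%, α = 0.1
z_0.05 = 1.645
SE = σ/√n = 10/√133 = 0.8671
Margin of error = 1.645 × 0.8671 = 1.4264
CI: x̄ ± margin = 117 ± 1.4264
CI: (115.5736, 118.4264)

Answer: (115.5736, 118.4264)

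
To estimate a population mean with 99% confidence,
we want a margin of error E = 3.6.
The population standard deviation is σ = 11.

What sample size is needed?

Answer: n = 62

Derivation:
z_0.005 = 2.576
n = (z×σ/E)² = (2.576×11/3.6)²
n = 61.9544
Round up: n = 62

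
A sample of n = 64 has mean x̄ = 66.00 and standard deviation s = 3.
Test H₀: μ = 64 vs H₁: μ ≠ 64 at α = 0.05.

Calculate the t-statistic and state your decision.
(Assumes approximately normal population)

Answer: t = 5.3333, reject H₀

Derivation:
df = n - 1 = 63
SE = s/√n = 3/√64 = 0.3750
t = (x̄ - μ₀)/SE = (66.00 - 64)/0.3750 = 5.3333
Critical value: t_{0.025,63} = ±1.998
p-value < 0.0001
Decision: reject H₀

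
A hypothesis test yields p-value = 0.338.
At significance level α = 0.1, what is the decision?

Answer: fail to reject H₀

Derivation:
Compare p-value to α:
0.338 ≥ 0.1
Decision: fail to reject H₀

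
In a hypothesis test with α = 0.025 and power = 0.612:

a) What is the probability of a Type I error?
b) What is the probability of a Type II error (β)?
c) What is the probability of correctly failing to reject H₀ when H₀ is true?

Answer: a) 0.025, b) 0.388, c) 0.975

Derivation:
a) Type I error probability = α = 0.025
b) Power = P(reject H₀ | H₁ true) = 1 - β = 0.612, so Type II error probability = β = 1 - Power = 0.388
c) P(fail to reject H₀ | H₀ true) = 1 - α = 0.975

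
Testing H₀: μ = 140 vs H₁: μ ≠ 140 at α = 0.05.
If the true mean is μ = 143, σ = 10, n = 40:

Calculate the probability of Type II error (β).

SE = σ/√n = 10/√40 = 1.5811
Critical values: μ₀ ± z_0.025×SE = 140 ± 1.960×1.5811
Acceptance region: (136.9010, 143.0990)
Under H₁ (μ = 143): z_high = (143.0990 - 143)/1.5811 = 0.0626, z_low = (136.9010 - 143)/1.5811 = -3.8574
β = P(not reject | H₁) = Φ(0.0626) - Φ(-3.8574) ≈ 0.5249

Answer: β ≈ 0.5249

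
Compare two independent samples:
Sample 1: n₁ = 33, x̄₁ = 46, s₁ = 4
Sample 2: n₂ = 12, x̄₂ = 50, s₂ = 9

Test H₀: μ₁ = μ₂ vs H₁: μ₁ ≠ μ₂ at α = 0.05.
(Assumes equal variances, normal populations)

Answer: t = -2.0774, reject H₀

Derivation:
Pooled variance: s²_p = [32×4² + 11×9²]/(43) = 32.6279
s_p = 5.7121
SE = s_p×√(1/n₁ + 1/n₂) = 5.7121×√(1/33 + 1/12) = 1.9255
t = (x̄₁ - x̄₂)/SE = (46 - 50)/1.9255 = -2.0774
df = 43, t-critical = ±2.017
Decision: reject H₀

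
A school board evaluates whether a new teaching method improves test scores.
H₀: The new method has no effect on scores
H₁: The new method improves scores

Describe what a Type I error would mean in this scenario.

A Type I error (probability α) occurs when we reject a true H₀.
A Type II error (probability β) occurs when we fail to reject a false H₀.

Answer: Concluding the new method improves scores when it actually doesn't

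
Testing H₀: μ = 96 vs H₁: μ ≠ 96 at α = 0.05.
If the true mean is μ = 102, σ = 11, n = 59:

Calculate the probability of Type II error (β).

SE = σ/√n = 11/√59 = 1.4321
Critical values: μ₀ ± z_0.025×SE = 96 ± 1.960×1.4321
Acceptance region: (93.1931, 98.8069)
Under H₁ (μ = 102): z_high = (98.8069 - 102)/1.4321 = -2.2297, z_low = (93.1931 - 102)/1.4321 = -6.1496
β = P(not reject | H₁) = Φ(-2.2297) - Φ(-6.1496) ≈ 0.0129

Answer: β ≈ 0.0129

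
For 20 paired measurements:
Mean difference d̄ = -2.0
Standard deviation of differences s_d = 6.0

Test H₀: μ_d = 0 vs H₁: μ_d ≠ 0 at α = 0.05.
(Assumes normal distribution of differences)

Answer: t = -1.4908, fail to reject H₀

Derivation:
df = n - 1 = 19
SE = s_d/√n = 6.0/√20 = 1.3416
t = d̄/SE = -2.0/1.3416 = -1.4908
Critical value: t_{0.025,19} = ±2.093
p-value ≈ 0.1524
Decision: fail to reject H₀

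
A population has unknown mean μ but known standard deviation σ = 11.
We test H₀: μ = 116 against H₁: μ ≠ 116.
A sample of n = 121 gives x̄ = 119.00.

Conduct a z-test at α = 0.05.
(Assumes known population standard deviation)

Answer: z = 3.0000, reject H₀

Derivation:
Standard error: SE = σ/√n = 11/√121 = 1.0000
z-statistic: z = (x̄ - μ₀)/SE = (119.00 - 116)/1.0000 = 3.0000
Critical value: ±1.960
p-value = 0.0027
Decision: reject H₀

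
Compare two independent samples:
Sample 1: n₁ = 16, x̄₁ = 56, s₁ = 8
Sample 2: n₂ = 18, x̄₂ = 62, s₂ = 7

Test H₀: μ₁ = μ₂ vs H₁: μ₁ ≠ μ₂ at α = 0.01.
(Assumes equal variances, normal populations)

Answer: t = -2.3329, fail to reject H₀

Derivation:
Pooled variance: s²_p = [15×8² + 17×7²]/(32) = 56.0312
s_p = 7.4854
SE = s_p×√(1/n₁ + 1/n₂) = 7.4854×√(1/16 + 1/18) = 2.5719
t = (x̄₁ - x̄₂)/SE = (56 - 62)/2.5719 = -2.3329
df = 32, t-critical = ±2.738
Decision: fail to reject H₀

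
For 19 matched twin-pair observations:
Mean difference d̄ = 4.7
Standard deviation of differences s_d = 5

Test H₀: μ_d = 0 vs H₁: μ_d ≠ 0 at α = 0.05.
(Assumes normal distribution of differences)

df = n - 1 = 18
SE = s_d/√n = 5/√19 = 1.1471
t = d̄/SE = 4.7/1.1471 = 4.0973
Critical value: t_{0.025,18} = ±2.101
p-value ≈ 0.0007
Decision: reject H₀

Answer: t = 4.0973, reject H₀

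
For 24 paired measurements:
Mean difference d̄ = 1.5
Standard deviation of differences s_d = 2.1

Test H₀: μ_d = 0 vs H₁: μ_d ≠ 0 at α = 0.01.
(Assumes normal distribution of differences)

df = n - 1 = 23
SE = s_d/√n = 2.1/√24 = 0.4287
t = d̄/SE = 1.5/0.4287 = 3.4990
Critical value: t_{0.005,23} = ±2.807
p-value ≈ 0.0019
Decision: reject H₀

Answer: t = 3.4990, reject H₀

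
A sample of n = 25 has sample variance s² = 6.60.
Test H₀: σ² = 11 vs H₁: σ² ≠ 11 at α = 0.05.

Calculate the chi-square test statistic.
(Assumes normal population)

Answer: χ² = 14.4000, fail to reject H₀

Derivation:
df = n - 1 = 24
χ² = (n-1)s²/σ₀² = 24×6.60/11 = 14.4000
Critical values: χ²_{0.975,24} = 12.401, χ²_{0.025,24} = 39.364
Rejection region: χ² < 12.401 or χ² > 39.364
Decision: fail to reject H₀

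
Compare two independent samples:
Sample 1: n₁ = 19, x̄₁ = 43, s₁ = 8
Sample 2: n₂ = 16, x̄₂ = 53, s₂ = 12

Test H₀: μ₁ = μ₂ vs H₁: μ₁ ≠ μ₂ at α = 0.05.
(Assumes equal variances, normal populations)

Pooled variance: s²_p = [18×8² + 15×12²]/(33) = 100.3636
s_p = 10.0182
SE = s_p×√(1/n₁ + 1/n₂) = 10.0182×√(1/19 + 1/16) = 3.3993
t = (x̄₁ - x̄₂)/SE = (43 - 53)/3.3993 = -2.9418
df = 33, t-critical = ±2.035
Decision: reject H₀

Answer: t = -2.9418, reject H₀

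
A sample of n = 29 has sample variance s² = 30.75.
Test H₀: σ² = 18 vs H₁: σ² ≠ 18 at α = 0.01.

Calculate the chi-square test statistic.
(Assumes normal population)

Answer: χ² = 47.8333, fail to reject H₀

Derivation:
df = n - 1 = 28
χ² = (n-1)s²/σ₀² = 28×30.75/18 = 47.8333
Critical values: χ²_{0.995,28} = 12.461, χ²_{0.005,28} = 50.993
Rejection region: χ² < 12.461 or χ² > 50.993
Decision: fail to reject H₀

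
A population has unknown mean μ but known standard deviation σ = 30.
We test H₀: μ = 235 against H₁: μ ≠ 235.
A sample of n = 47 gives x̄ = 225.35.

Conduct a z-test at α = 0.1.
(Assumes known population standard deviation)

Answer: z = -2.2053, reject H₀

Derivation:
Standard error: SE = σ/√n = 30/√47 = 4.3759
z-statistic: z = (x̄ - μ₀)/SE = (225.35 - 235)/4.3759 = -2.2053
Critical value: ±1.645
p-value = 0.0274
Decision: reject H₀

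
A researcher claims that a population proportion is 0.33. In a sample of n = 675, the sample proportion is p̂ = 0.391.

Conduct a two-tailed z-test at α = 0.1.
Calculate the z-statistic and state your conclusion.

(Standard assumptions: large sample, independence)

H₀: p = 0.33, H₁: p ≠ 0.33
Standard error: SE = √(p₀(1-p₀)/n) = √(0.33×0.67/675) = 0.018098
z-statistic: z = (p̂ - p₀)/SE = (0.391 - 0.33)/0.018098 = 3.3705
Critical value: z_0.05 = ±1.645
p-value = 0.0008
Decision: reject H₀ at α = 0.1

Answer: z = 3.3705, reject H₀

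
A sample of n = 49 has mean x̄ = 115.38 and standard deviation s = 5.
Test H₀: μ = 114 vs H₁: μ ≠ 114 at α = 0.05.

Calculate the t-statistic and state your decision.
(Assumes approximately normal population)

Answer: t = 1.9320, fail to reject H₀

Derivation:
df = n - 1 = 48
SE = s/√n = 5/√49 = 0.7143
t = (x̄ - μ₀)/SE = (115.38 - 114)/0.7143 = 1.9320
Critical value: t_{0.025,48} = ±2.011
p-value ≈ 0.0593
Decision: fail to reject H₀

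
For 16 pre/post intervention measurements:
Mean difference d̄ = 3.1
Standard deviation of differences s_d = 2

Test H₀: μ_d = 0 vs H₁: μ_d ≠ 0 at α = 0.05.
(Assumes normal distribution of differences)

Answer: t = 6.2000, reject H₀

Derivation:
df = n - 1 = 15
SE = s_d/√n = 2/√16 = 0.5000
t = d̄/SE = 3.1/0.5000 = 6.2000
Critical value: t_{0.025,15} = ±2.131
p-value < 0.0001
Decision: reject H₀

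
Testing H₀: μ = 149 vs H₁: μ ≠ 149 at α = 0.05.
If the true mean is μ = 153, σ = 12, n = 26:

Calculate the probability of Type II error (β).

Answer: β ≈ 0.6026

Derivation:
SE = σ/√n = 12/√26 = 2.3534
Critical values: μ₀ ± z_0.025×SE = 149 ± 1.960×2.3534
Acceptance region: (144.3873, 153.6127)
Under H₁ (μ = 153): z_high = (153.6127 - 153)/2.3534 = 0.2603, z_low = (144.3873 - 153)/2.3534 = -3.6597
β = P(not reject | H₁) = Φ(0.2603) - Φ(-3.6597) ≈ 0.6026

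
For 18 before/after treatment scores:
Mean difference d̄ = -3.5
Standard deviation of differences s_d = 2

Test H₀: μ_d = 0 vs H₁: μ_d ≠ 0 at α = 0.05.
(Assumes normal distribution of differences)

df = n - 1 = 17
SE = s_d/√n = 2/√18 = 0.4714
t = d̄/SE = -3.5/0.4714 = -7.4247
Critical value: t_{0.025,17} = ±2.110
p-value < 0.0001
Decision: reject H₀

Answer: t = -7.4247, reject H₀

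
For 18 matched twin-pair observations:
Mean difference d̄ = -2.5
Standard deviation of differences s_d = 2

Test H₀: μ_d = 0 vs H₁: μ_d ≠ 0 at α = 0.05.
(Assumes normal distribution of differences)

df = n - 1 = 17
SE = s_d/√n = 2/√18 = 0.4714
t = d̄/SE = -2.5/0.4714 = -5.3034
Critical value: t_{0.025,17} = ±2.110
p-value ≈ 0.0001
Decision: reject H₀

Answer: t = -5.3034, reject H₀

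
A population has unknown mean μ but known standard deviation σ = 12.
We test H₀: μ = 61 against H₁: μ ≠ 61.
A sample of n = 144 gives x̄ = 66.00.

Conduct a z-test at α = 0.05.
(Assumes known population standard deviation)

Answer: z = 5.0000, reject H₀

Derivation:
Standard error: SE = σ/√n = 12/√144 = 1.0000
z-statistic: z = (x̄ - μ₀)/SE = (66.00 - 61)/1.0000 = 5.0000
Critical value: ±1.960
p-value < 0.0001
Decision: reject H₀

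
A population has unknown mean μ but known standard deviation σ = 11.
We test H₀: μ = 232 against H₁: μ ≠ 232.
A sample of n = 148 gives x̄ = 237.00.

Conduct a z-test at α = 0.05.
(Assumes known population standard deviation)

Standard error: SE = σ/√n = 11/√148 = 0.9042
z-statistic: z = (x̄ - μ₀)/SE = (237.00 - 232)/0.9042 = 5.5298
Critical value: ±1.960
p-value < 0.0001
Decision: reject H₀

Answer: z = 5.5298, reject H₀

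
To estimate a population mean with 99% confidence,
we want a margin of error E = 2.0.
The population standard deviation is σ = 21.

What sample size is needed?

z_0.005 = 2.576
n = (z×σ/E)² = (2.576×21/2.0)²
n = 731.5943
Round up: n = 732

Answer: n = 732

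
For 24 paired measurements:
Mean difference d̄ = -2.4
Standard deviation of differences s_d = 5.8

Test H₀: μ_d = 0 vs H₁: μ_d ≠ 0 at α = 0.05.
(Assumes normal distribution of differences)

df = n - 1 = 23
SE = s_d/√n = 5.8/√24 = 1.1839
t = d̄/SE = -2.4/1.1839 = -2.0272
Critical value: t_{0.025,23} = ±2.069
p-value ≈ 0.0544
Decision: fail to reject H₀

Answer: t = -2.0272, fail to reject H₀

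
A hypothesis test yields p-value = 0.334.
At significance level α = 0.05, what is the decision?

Answer: fail to reject H₀

Derivation:
Compare p-value to α:
0.334 ≥ 0.05
Decision: fail to reject H₀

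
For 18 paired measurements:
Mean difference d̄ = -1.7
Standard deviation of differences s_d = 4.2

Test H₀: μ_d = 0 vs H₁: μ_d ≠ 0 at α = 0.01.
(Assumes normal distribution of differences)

df = n - 1 = 17
SE = s_d/√n = 4.2/√18 = 0.9899
t = d̄/SE = -1.7/0.9899 = -1.7173
Critical value: t_{0.005,17} = ±2.898
p-value ≈ 0.1041
Decision: fail to reject H₀

Answer: t = -1.7173, fail to reject H₀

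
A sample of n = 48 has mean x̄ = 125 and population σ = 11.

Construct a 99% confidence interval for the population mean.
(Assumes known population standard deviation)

Confidence level: 99%, α = 0.01
z_0.005 = 2.576
SE = σ/√n = 11/√48 = 1.5877
Margin of error = 2.576 × 1.5877 = 4.0899
CI: x̄ ± margin = 125 ± 4.0899
CI: (120.9101, 129.0899)

Answer: (120.9101, 129.0899)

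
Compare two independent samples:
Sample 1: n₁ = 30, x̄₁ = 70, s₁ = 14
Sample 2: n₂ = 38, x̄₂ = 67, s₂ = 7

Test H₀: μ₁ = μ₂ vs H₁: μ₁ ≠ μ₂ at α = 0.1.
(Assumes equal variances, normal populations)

Pooled variance: s²_p = [29×14² + 37×7²]/(66) = 113.5909
s_p = 10.6579
SE = s_p×√(1/n₁ + 1/n₂) = 10.6579×√(1/30 + 1/38) = 2.6030
t = (x̄₁ - x̄₂)/SE = (70 - 67)/2.6030 = 1.1525
df = 66, t-critical = ±1.668
Decision: fail to reject H₀

Answer: t = 1.1525, fail to reject H₀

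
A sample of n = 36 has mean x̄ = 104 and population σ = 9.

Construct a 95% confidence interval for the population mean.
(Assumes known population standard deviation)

Confidence level: 95%, α = 0.05
z_0.025 = 1.960
SE = σ/√n = 9/√36 = 1.5000
Margin of error = 1.960 × 1.5000 = 2.9400
CI: x̄ ± margin = 104 ± 2.9400
CI: (101.0600, 106.9400)

Answer: (101.0600, 106.9400)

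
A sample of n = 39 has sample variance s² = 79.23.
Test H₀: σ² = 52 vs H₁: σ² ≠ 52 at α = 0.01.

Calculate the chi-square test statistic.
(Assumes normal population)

Answer: χ² = 57.8988, fail to reject H₀

Derivation:
df = n - 1 = 38
χ² = (n-1)s²/σ₀² = 38×79.23/52 = 57.8988
Critical values: χ²_{0.995,38} = 19.289, χ²_{0.005,38} = 64.181
Rejection region: χ² < 19.289 or χ² > 64.181
Decision: fail to reject H₀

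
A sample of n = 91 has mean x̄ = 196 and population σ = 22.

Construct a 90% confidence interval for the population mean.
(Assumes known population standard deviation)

Answer: (192.2063, 199.7937)

Derivation:
Confidence level: 90%, α = 0.1
z_0.05 = 1.645
SE = σ/√n = 22/√91 = 2.3062
Margin of error = 1.645 × 2.3062 = 3.7937
CI: x̄ ± margin = 196 ± 3.7937
CI: (192.2063, 199.7937)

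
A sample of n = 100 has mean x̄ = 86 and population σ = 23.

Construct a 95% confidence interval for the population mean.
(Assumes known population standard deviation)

Confidence level: 95%, α = 0.05
z_0.025 = 1.960
SE = σ/√n = 23/√100 = 2.3000
Margin of error = 1.960 × 2.3000 = 4.5080
CI: x̄ ± margin = 86 ± 4.5080
CI: (81.4920, 90.5080)

Answer: (81.4920, 90.5080)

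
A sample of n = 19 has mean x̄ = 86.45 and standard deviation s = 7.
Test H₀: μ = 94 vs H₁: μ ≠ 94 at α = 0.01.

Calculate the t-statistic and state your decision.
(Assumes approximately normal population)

df = n - 1 = 18
SE = s/√n = 7/√19 = 1.6059
t = (x̄ - μ₀)/SE = (86.45 - 94)/1.6059 = -4.7014
Critical value: t_{0.005,18} = ±2.878
p-value ≈ 0.0002
Decision: reject H₀

Answer: t = -4.7014, reject H₀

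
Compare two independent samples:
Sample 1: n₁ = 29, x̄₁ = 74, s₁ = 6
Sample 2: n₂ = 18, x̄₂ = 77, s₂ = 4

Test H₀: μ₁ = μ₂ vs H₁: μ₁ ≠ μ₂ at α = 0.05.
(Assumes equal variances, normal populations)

Pooled variance: s²_p = [28×6² + 17×4²]/(45) = 28.4444
s_p = 5.3333
SE = s_p×√(1/n₁ + 1/n₂) = 5.3333×√(1/29 + 1/18) = 1.6003
t = (x̄₁ - x̄₂)/SE = (74 - 77)/1.6003 = -1.8746
df = 45, t-critical = ±2.014
Decision: fail to reject H₀

Answer: t = -1.8746, fail to reject H₀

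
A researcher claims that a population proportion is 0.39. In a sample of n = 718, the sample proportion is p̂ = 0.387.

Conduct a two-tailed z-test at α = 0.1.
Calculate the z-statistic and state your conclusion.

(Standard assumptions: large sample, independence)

Answer: z = -0.1648, fail to reject H₀

Derivation:
H₀: p = 0.39, H₁: p ≠ 0.39
Standard error: SE = √(p₀(1-p₀)/n) = √(0.39×0.61/718) = 0.018203
z-statistic: z = (p̂ - p₀)/SE = (0.387 - 0.39)/0.018203 = -0.1648
Critical value: z_0.05 = ±1.645
p-value = 0.8691
Decision: fail to reject H₀ at α = 0.1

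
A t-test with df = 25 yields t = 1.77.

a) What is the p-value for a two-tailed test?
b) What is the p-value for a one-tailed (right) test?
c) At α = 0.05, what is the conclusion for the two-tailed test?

Answer: a) 0.0889, b) 0.0445, c) fail to reject H₀

Derivation:
Using t-distribution with df = 25:
a) Two-tailed: p = 2×P(T > 1.77) = 0.0889
b) One-tailed: p = P(T > 1.77) = 0.0445
c) 0.0889 ≥ 0.05, fail to reject H₀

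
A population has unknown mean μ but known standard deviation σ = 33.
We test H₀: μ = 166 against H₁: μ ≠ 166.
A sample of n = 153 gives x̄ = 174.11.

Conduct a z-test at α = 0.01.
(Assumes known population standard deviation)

Standard error: SE = σ/√n = 33/√153 = 2.6679
z-statistic: z = (x̄ - μ₀)/SE = (174.11 - 166)/2.6679 = 3.0398
Critical value: ±2.576
p-value = 0.0024
Decision: reject H₀

Answer: z = 3.0398, reject H₀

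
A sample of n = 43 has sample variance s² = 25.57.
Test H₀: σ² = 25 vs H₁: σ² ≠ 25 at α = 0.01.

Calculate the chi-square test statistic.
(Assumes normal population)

df = n - 1 = 42
χ² = (n-1)s²/σ₀² = 42×25.57/25 = 42.9576
Critical values: χ²_{0.995,42} = 22.138, χ²_{0.005,42} = 69.336
Rejection region: χ² < 22.138 or χ² > 69.336
Decision: fail to reject H₀

Answer: χ² = 42.9576, fail to reject H₀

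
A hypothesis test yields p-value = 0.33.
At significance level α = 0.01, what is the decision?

Compare p-value to α:
0.33 ≥ 0.01
Decision: fail to reject H₀

Answer: fail to reject H₀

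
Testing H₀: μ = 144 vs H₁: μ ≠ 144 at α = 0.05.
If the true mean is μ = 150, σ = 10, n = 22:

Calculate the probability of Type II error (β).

Answer: β ≈ 0.1965

Derivation:
SE = σ/√n = 10/√22 = 2.1320
Critical values: μ₀ ± z_0.025×SE = 144 ± 1.960×2.1320
Acceptance region: (139.8213, 148.1787)
Under H₁ (μ = 150): z_high = (148.1787 - 150)/2.1320 = -0.8543, z_low = (139.8213 - 150)/2.1320 = -4.7742
β = P(not reject | H₁) = Φ(-0.8543) - Φ(-4.7742) ≈ 0.1965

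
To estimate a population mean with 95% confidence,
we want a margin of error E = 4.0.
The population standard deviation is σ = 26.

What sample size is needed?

z_0.025 = 1.960
n = (z×σ/E)² = (1.960×26/4.0)²
n = 162.3076
Round up: n = 163

Answer: n = 163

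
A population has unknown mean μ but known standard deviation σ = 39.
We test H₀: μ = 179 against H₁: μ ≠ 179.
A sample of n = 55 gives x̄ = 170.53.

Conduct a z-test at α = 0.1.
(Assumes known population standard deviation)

Standard error: SE = σ/√n = 39/√55 = 5.2588
z-statistic: z = (x̄ - μ₀)/SE = (170.53 - 179)/5.2588 = -1.6106
Critical value: ±1.645
p-value = 0.1073
Decision: fail to reject H₀

Answer: z = -1.6106, fail to reject H₀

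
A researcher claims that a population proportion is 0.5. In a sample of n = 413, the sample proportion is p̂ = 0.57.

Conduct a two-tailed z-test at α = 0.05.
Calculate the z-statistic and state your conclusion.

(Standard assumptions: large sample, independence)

Answer: z = 2.8452, reject H₀

Derivation:
H₀: p = 0.5, H₁: p ≠ 0.5
Standard error: SE = √(p₀(1-p₀)/n) = √(0.5×0.5/413) = 0.024603
z-statistic: z = (p̂ - p₀)/SE = (0.57 - 0.5)/0.024603 = 2.8452
Critical value: z_0.025 = ±1.960
p-value = 0.0044
Decision: reject H₀ at α = 0.05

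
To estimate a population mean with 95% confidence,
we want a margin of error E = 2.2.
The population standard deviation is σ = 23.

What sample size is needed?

z_0.025 = 1.960
n = (z×σ/E)² = (1.960×23/2.2)²
n = 419.8774
Round up: n = 420

Answer: n = 420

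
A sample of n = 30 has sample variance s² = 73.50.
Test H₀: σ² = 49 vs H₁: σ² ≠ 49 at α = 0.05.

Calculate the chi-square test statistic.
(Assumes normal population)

Answer: χ² = 43.5000, fail to reject H₀

Derivation:
df = n - 1 = 29
χ² = (n-1)s²/σ₀² = 29×73.50/49 = 43.5000
Critical values: χ²_{0.975,29} = 16.047, χ²_{0.025,29} = 45.722
Rejection region: χ² < 16.047 or χ² > 45.722
Decision: fail to reject H₀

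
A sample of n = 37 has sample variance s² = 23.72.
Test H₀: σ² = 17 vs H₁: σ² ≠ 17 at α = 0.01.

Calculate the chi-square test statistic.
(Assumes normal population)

Answer: χ² = 50.2306, fail to reject H₀

Derivation:
df = n - 1 = 36
χ² = (n-1)s²/σ₀² = 36×23.72/17 = 50.2306
Critical values: χ²_{0.995,36} = 17.887, χ²_{0.005,36} = 61.581
Rejection region: χ² < 17.887 or χ² > 61.581
Decision: fail to reject H₀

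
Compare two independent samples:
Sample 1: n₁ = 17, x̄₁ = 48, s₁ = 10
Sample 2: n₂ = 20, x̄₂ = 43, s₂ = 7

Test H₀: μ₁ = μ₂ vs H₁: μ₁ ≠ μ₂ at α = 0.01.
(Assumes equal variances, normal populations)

Answer: t = 1.7823, fail to reject H₀

Derivation:
Pooled variance: s²_p = [16×10² + 19×7²]/(35) = 72.3143
s_p = 8.5038
SE = s_p×√(1/n₁ + 1/n₂) = 8.5038×√(1/17 + 1/20) = 2.8053
t = (x̄₁ - x̄₂)/SE = (48 - 43)/2.8053 = 1.7823
df = 35, t-critical = ±2.724
Decision: fail to reject H₀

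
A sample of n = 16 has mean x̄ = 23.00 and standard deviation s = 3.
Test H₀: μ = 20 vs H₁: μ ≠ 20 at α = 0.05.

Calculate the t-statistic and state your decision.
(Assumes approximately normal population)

df = n - 1 = 15
SE = s/√n = 3/√16 = 0.7500
t = (x̄ - μ₀)/SE = (23.00 - 20)/0.7500 = 4.0000
Critical value: t_{0.025,15} = ±2.131
p-value ≈ 0.0012
Decision: reject H₀

Answer: t = 4.0000, reject H₀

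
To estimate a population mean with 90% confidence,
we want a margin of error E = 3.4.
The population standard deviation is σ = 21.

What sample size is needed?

z_0.05 = 1.645
n = (z×σ/E)² = (1.645×21/3.4)²
n = 103.2316
Round up: n = 104

Answer: n = 104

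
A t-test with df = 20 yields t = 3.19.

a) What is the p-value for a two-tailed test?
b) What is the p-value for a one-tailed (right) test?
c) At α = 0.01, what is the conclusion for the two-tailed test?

Answer: a) 0.0046, b) 0.0023, c) reject H₀

Derivation:
Using t-distribution with df = 20:
a) Two-tailed: p = 2×P(T > 3.19) = 0.0046
b) One-tailed: p = P(T > 3.19) = 0.0023
c) 0.0046 < 0.01, reject H₀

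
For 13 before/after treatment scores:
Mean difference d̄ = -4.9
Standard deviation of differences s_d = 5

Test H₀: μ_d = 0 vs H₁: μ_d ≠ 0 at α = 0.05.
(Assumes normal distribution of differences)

Answer: t = -3.5333, reject H₀

Derivation:
df = n - 1 = 12
SE = s_d/√n = 5/√13 = 1.3868
t = d̄/SE = -4.9/1.3868 = -3.5333
Critical value: t_{0.025,12} = ±2.179
p-value ≈ 0.0041
Decision: reject H₀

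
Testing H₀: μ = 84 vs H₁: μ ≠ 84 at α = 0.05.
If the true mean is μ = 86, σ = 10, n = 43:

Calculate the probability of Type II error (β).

SE = σ/√n = 10/√43 = 1.5250
Critical values: μ₀ ± z_0.025×SE = 84 ± 1.960×1.5250
Acceptance region: (81.0110, 86.9890)
Under H₁ (μ = 86): z_high = (86.9890 - 86)/1.5250 = 0.6485, z_low = (81.0110 - 86)/1.5250 = -3.2715
β = P(not reject | H₁) = Φ(0.6485) - Φ(-3.2715) ≈ 0.7411

Answer: β ≈ 0.7411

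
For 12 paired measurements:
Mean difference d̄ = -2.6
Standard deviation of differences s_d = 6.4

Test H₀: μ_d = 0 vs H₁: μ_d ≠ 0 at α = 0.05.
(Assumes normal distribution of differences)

Answer: t = -1.4073, fail to reject H₀

Derivation:
df = n - 1 = 11
SE = s_d/√n = 6.4/√12 = 1.8475
t = d̄/SE = -2.6/1.8475 = -1.4073
Critical value: t_{0.025,11} = ±2.201
p-value ≈ 0.1870
Decision: fail to reject H₀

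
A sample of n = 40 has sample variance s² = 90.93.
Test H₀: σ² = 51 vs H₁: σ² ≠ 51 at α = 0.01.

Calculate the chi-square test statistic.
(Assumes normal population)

Answer: χ² = 69.5347, reject H₀

Derivation:
df = n - 1 = 39
χ² = (n-1)s²/σ₀² = 39×90.93/51 = 69.5347
Critical values: χ²_{0.995,39} = 19.996, χ²_{0.005,39} = 65.476
Rejection region: χ² < 19.996 or χ² > 65.476
Decision: reject H₀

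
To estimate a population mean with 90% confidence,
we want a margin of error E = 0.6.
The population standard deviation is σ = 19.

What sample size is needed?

Answer: n = 2714

Derivation:
z_0.05 = 1.645
n = (z×σ/E)² = (1.645×19/0.6)²
n = 2713.5417
Round up: n = 2714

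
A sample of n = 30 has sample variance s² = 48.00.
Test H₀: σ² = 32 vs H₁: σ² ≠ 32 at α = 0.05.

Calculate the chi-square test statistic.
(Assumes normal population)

Answer: χ² = 43.5000, fail to reject H₀

Derivation:
df = n - 1 = 29
χ² = (n-1)s²/σ₀² = 29×48.00/32 = 43.5000
Critical values: χ²_{0.975,29} = 16.047, χ²_{0.025,29} = 45.722
Rejection region: χ² < 16.047 or χ² > 45.722
Decision: fail to reject H₀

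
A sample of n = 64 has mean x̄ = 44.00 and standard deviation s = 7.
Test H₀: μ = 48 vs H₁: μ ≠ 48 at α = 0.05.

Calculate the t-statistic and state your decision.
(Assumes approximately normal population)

Answer: t = -4.5714, reject H₀

Derivation:
df = n - 1 = 63
SE = s/√n = 7/√64 = 0.8750
t = (x̄ - μ₀)/SE = (44.00 - 48)/0.8750 = -4.5714
Critical value: t_{0.025,63} = ±1.998
p-value < 0.0001
Decision: reject H₀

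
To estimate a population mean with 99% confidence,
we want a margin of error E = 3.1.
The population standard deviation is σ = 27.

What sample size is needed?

Answer: n = 504

Derivation:
z_0.005 = 2.576
n = (z×σ/E)² = (2.576×27/3.1)²
n = 503.3799
Round up: n = 504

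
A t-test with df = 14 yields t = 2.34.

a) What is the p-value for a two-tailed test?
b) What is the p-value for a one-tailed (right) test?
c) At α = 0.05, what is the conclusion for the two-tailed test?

Answer: a) 0.0346, b) 0.0173, c) reject H₀

Derivation:
Using t-distribution with df = 14:
a) Two-tailed: p = 2×P(T > 2.34) = 0.0346
b) One-tailed: p = P(T > 2.34) = 0.0173
c) 0.0346 < 0.05, reject H₀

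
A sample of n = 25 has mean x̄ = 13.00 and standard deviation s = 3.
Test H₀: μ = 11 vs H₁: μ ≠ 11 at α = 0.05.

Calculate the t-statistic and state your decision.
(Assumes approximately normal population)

df = n - 1 = 24
SE = s/√n = 3/√25 = 0.6000
t = (x̄ - μ₀)/SE = (13.00 - 11)/0.6000 = 3.3333
Critical value: t_{0.025,24} = ±2.064
p-value ≈ 0.0028
Decision: reject H₀

Answer: t = 3.3333, reject H₀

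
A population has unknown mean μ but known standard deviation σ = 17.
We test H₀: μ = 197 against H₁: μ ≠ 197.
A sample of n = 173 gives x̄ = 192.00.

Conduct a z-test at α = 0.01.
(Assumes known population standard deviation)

Standard error: SE = σ/√n = 17/√173 = 1.2925
z-statistic: z = (x̄ - μ₀)/SE = (192.00 - 197)/1.2925 = -3.8685
Critical value: ±2.576
p-value = 0.0001
Decision: reject H₀

Answer: z = -3.8685, reject H₀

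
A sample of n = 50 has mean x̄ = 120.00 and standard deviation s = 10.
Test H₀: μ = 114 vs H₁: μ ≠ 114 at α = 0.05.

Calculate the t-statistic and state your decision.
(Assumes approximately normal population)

df = n - 1 = 49
SE = s/√n = 10/√50 = 1.4142
t = (x̄ - μ₀)/SE = (120.00 - 114)/1.4142 = 4.2427
Critical value: t_{0.025,49} = ±2.010
p-value ≈ 0.0001
Decision: reject H₀

Answer: t = 4.2427, reject H₀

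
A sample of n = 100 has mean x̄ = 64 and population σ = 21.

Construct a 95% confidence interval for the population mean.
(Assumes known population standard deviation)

Confidence level: 95%, α = 0.05
z_0.025 = 1.960
SE = σ/√n = 21/√100 = 2.1000
Margin of error = 1.960 × 2.1000 = 4.1160
CI: x̄ ± margin = 64 ± 4.1160
CI: (59.8840, 68.1160)

Answer: (59.8840, 68.1160)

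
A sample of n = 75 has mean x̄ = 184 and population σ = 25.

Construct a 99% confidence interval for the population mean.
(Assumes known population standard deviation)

Confidence level: 99%, α = 0.01
z_0.005 = 2.576
SE = σ/√n = 25/√75 = 2.8868
Margin of error = 2.576 × 2.8868 = 7.4364
CI: x̄ ± margin = 184 ± 7.4364
CI: (176.5636, 191.4364)

Answer: (176.5636, 191.4364)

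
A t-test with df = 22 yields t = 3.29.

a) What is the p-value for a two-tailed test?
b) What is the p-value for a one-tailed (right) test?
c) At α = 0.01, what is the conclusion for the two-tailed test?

Using t-distribution with df = 22:
a) Two-tailed: p = 2×P(T > 3.29) = 0.0033
b) One-tailed: p = P(T > 3.29) = 0.0017
c) 0.0033 < 0.01, reject H₀

Answer: a) 0.0033, b) 0.0017, c) reject H₀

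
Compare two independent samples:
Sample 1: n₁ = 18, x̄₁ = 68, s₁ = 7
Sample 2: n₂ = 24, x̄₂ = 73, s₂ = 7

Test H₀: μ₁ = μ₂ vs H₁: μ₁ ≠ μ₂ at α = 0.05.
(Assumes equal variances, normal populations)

Pooled variance: s²_p = [17×7² + 23×7²]/(40) = 49.0000
s_p = 7.0000
SE = s_p×√(1/n₁ + 1/n₂) = 7.0000×√(1/18 + 1/24) = 2.1826
t = (x̄₁ - x̄₂)/SE = (68 - 73)/2.1826 = -2.2908
df = 40, t-critical = ±2.021
Decision: reject H₀

Answer: t = -2.2908, reject H₀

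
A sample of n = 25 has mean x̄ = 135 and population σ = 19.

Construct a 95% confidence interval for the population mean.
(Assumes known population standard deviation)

Confidence level: 95%, α = 0.05
z_0.025 = 1.960
SE = σ/√n = 19/√25 = 3.8000
Margin of error = 1.960 × 3.8000 = 7.4480
CI: x̄ ± margin = 135 ± 7.4480
CI: (127.5520, 142.4480)

Answer: (127.5520, 142.4480)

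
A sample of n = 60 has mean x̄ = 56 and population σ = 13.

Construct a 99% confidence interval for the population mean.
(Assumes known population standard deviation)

Answer: (51.6767, 60.3233)

Derivation:
Confidence level: 99%, α = 0.01
z_0.005 = 2.576
SE = σ/√n = 13/√60 = 1.6783
Margin of error = 2.576 × 1.6783 = 4.3233
CI: x̄ ± margin = 56 ± 4.3233
CI: (51.6767, 60.3233)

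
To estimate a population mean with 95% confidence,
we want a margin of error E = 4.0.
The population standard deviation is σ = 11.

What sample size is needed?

Answer: n = 30

Derivation:
z_0.025 = 1.960
n = (z×σ/E)² = (1.960×11/4.0)²
n = 29.0521
Round up: n = 30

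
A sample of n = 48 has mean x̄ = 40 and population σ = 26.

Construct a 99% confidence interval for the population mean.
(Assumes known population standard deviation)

Confidence level: 99%, α = 0.01
z_0.005 = 2.576
SE = σ/√n = 26/√48 = 3.7528
Margin of error = 2.576 × 3.7528 = 9.6672
CI: x̄ ± margin = 40 ± 9.6672
CI: (30.3328, 49.6672)

Answer: (30.3328, 49.6672)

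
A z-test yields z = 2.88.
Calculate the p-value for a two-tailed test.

For z = 2.88:
p = 2×P(Z > |2.88|) = 2×(1 - Φ(2.88)) = 0.0040

Answer: p-value ≈ 0.0040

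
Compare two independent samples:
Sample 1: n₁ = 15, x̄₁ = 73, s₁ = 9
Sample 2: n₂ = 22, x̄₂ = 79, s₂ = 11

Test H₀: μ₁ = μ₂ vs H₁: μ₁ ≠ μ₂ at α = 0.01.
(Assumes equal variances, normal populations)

Pooled variance: s²_p = [14×9² + 21×11²]/(35) = 105.0000
s_p = 10.2470
SE = s_p×√(1/n₁ + 1/n₂) = 10.2470×√(1/15 + 1/22) = 3.4312
t = (x̄₁ - x̄₂)/SE = (73 - 79)/3.4312 = -1.7487
df = 35, t-critical = ±2.724
Decision: fail to reject H₀

Answer: t = -1.7487, fail to reject H₀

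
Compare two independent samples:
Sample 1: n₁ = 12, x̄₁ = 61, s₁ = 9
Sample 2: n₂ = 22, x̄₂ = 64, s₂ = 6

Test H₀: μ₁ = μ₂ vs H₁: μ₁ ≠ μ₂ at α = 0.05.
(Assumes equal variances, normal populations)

Pooled variance: s²_p = [11×9² + 21×6²]/(32) = 51.4688
s_p = 7.1742
SE = s_p×√(1/n₁ + 1/n₂) = 7.1742×√(1/12 + 1/22) = 2.5746
t = (x̄₁ - x̄₂)/SE = (61 - 64)/2.5746 = -1.1652
df = 32, t-critical = ±2.037
Decision: fail to reject H₀

Answer: t = -1.1652, fail to reject H₀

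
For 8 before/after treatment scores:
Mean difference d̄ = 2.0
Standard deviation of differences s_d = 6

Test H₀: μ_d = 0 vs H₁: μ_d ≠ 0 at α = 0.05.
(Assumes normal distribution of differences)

df = n - 1 = 7
SE = s_d/√n = 6/√8 = 2.1213
t = d̄/SE = 2.0/2.1213 = 0.9428
Critical value: t_{0.025,7} = ±2.365
p-value ≈ 0.3772
Decision: fail to reject H₀

Answer: t = 0.9428, fail to reject H₀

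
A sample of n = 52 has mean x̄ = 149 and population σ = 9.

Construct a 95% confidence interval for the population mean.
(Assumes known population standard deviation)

Answer: (146.5537, 151.4463)

Derivation:
Confidence level: 95%, α = 0.05
z_0.025 = 1.960
SE = σ/√n = 9/√52 = 1.2481
Margin of error = 1.960 × 1.2481 = 2.4463
CI: x̄ ± margin = 149 ± 2.4463
CI: (146.5537, 151.4463)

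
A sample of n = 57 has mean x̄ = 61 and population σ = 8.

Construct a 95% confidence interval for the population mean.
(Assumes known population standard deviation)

Confidence level: 95%, α = 0.05
z_0.025 = 1.960
SE = σ/√n = 8/√57 = 1.0596
Margin of error = 1.960 × 1.0596 = 2.0768
CI: x̄ ± margin = 61 ± 2.0768
CI: (58.9232, 63.0768)

Answer: (58.9232, 63.0768)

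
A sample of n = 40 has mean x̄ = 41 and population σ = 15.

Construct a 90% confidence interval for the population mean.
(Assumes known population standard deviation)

Confidence level: 90%, α = 0.1
z_0.05 = 1.645
SE = σ/√n = 15/√40 = 2.3717
Margin of error = 1.645 × 2.3717 = 3.9014
CI: x̄ ± margin = 41 ± 3.9014
CI: (37.0986, 44.9014)

Answer: (37.0986, 44.9014)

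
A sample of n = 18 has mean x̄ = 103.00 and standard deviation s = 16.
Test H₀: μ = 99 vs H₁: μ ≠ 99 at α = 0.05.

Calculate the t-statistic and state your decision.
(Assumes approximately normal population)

df = n - 1 = 17
SE = s/√n = 16/√18 = 3.7712
t = (x̄ - μ₀)/SE = (103.00 - 99)/3.7712 = 1.0607
Critical value: t_{0.025,17} = ±2.110
p-value ≈ 0.3037
Decision: fail to reject H₀

Answer: t = 1.0607, fail to reject H₀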